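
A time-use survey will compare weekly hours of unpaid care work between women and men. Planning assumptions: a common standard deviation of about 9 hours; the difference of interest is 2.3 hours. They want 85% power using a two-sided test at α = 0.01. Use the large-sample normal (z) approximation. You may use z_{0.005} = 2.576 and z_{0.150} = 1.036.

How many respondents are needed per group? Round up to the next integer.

n = 400 per group

n = (z_{α/2} + z_β)² · (σ₁² + σ₂²) / δ²
  = (2.576 + 1.036)² · (2·9² = 162) / 2.3²
  = 13.0465 · 162 / 5.29
  = 399.53
Round up → n = 400 per group.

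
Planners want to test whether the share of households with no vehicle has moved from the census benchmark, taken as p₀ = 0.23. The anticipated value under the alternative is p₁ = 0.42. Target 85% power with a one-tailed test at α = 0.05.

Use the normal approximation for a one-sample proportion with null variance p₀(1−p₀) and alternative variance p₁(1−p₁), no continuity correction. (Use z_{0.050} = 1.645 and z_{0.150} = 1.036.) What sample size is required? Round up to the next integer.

n = [z_α·√(p₀q₀) + z_β·√(p₁q₁)]² / (p₁ − p₀)²
  = [1.645·√(0.23·0.77) + 1.036·√(0.42·0.58)]² / (0.19)²
  = [1.645·0.4208 + 1.036·0.4936]² / 0.0361
  = [1.2036]² / 0.0361
  = 40.13
Round up → n = 41.

n = 41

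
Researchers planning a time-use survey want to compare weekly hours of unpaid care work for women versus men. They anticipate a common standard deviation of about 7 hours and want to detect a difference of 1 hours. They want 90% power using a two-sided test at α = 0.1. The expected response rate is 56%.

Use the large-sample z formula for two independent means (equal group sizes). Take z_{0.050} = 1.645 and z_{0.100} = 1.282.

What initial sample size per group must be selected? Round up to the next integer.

n = 1500 per group

n = (z_{α/2} + z_β)² · (σ₁² + σ₂²) / δ²
  = (1.645 + 1.282)² · (2·7² = 98) / 1²
  = 8.5673 · 98 / 1
  = 839.60
Adjust for 56% response: 839.60 / 0.56 = 1499.28.
Round up → n = 1500 per group.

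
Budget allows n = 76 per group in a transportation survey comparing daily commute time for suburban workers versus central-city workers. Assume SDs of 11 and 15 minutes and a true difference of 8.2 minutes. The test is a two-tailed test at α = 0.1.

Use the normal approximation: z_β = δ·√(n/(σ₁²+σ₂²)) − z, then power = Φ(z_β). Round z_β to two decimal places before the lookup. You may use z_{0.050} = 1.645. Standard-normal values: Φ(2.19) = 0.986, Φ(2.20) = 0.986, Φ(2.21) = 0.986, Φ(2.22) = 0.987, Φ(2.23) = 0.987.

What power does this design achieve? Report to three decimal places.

z_β = δ·√(n/(σ₁²+σ₂²)) − z_{α/2}
    = 8.2 · √(76/346) − 1.645
    = 8.2 · 0.46867 − 1.645
    = 3.8431 − 1.645 = 2.1981 → 2.20
Power = Φ(2.20) = 0.986.

Power ≈ 0.986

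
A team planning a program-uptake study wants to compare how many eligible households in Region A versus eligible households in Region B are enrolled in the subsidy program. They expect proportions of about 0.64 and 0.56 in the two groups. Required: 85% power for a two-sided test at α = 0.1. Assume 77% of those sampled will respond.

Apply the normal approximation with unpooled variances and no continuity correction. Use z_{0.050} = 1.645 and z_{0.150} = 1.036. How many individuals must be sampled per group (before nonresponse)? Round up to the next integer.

n = 696 per group

n = (z_{α/2} + z_β)² · [p₁(1−p₁) + p₂(1−p₂)] / (p₁ − p₂)²
  = (1.645 + 1.036)² · (0.64·0.36 + 0.56·0.44) / (0.08)²
  = (2.681)² · (0.2304 + 0.2464) / 0.0064
  = 7.1878 · 0.4768 / 0.0064
  = 535.49
Adjust for 77% response: 535.49 / 0.77 = 695.44.
Round up → n = 696 per group.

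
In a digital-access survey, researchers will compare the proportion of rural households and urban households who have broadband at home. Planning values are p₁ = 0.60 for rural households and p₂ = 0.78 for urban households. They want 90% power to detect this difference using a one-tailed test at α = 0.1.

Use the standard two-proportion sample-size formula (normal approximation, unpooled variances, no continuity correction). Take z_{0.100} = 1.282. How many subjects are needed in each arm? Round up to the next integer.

n = 84 per group

n = (z_α + z_β)² · [p₁(1−p₁) + p₂(1−p₂)] / (p₁ − p₂)²
  = (1.282 + 1.282)² · (0.60·0.40 + 0.78·0.22) / (-0.18)²
  = (2.564)² · (0.2400 + 0.1716) / 0.0324
  = 6.5741 · 0.4116 / 0.0324
  = 83.52
Round up → n = 84 per group.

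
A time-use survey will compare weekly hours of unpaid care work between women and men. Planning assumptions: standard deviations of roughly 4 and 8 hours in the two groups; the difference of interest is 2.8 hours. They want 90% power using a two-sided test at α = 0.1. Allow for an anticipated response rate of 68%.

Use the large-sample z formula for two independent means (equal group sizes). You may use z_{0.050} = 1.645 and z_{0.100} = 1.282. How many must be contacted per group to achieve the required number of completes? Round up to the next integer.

n = 129 per group

n = (z_{α/2} + z_β)² · (σ₁² + σ₂²) / δ²
  = (1.645 + 1.282)² · (4² + 8² = 80) / 2.8²
  = 8.5673 · 80 / 7.84
  = 87.42
Adjust for 68% response: 87.42 / 0.68 = 128.56.
Round up → n = 129 per group.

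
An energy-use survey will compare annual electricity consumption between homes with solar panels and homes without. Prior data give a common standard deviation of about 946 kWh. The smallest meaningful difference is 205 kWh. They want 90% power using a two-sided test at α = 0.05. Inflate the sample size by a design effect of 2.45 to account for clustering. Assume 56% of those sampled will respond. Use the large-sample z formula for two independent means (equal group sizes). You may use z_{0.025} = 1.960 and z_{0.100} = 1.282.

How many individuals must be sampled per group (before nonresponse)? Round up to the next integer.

n = 1959 per group

n = (z_{α/2} + z_β)² · (σ₁² + σ₂²) / δ²
  = (1.960 + 1.282)² · (2·946² = 1789832) / 205²
  = 10.5106 · 1789832 / 42025
  = 447.64
Design effect: 2.45 × 447.64 = 1096.72.
Adjust for 56% response: 1096.72 / 0.56 = 1958.43.
Round up → n = 1959 per group.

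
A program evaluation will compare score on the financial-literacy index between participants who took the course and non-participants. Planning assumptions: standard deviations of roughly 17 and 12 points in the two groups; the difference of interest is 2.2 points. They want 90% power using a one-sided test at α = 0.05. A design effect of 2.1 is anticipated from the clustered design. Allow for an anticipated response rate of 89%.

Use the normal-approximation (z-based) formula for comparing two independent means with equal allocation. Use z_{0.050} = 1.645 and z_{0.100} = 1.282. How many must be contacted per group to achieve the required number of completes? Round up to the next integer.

n = (z_α + z_β)² · (σ₁² + σ₂²) / δ²
  = (1.645 + 1.282)² · (17² + 12² = 433) / 2.2²
  = 8.5673 · 433 / 4.84
  = 766.46
Design effect: 2.1 × 766.46 = 1609.56.
Adjust for 89% response: 1609.56 / 0.89 = 1808.49.
Round up → n = 1809 per group.

n = 1809 per group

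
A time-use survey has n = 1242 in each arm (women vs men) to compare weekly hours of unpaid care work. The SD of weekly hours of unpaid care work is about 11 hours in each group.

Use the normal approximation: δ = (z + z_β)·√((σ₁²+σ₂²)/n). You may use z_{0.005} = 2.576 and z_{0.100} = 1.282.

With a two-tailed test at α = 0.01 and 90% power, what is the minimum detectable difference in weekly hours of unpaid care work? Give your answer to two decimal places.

δ = (z_{α/2} + z_β) · √((σ₁²+σ₂²)/n)
  = (2.576 + 1.282) · √(242/1242)
  = 3.858 · √0.19485
  = 3.858 · 0.4414
  = 1.7030

Minimum detectable difference ≈ 1.70 hours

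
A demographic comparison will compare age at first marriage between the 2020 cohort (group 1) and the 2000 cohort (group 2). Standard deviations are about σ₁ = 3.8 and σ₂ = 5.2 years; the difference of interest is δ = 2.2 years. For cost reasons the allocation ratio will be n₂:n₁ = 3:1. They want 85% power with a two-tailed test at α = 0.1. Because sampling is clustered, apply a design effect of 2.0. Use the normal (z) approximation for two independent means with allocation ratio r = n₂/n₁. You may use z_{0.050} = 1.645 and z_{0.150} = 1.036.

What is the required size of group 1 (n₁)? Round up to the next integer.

n₁ = 70

n₁ = (z_{α/2} + z_β)² · (σ₁² + σ₂²/r) / δ²
   = (1.645 + 1.036)² · (3.8² + 5.2²/3) / 2.2²
   = 7.1878 · (14.44 + 9.0133) / 4.84
   = 7.1878 · 23.4533 / 4.84
   = 34.83
Design effect: 2.0 × 34.83 = 69.66.
Round up → n₁ = 70; n₂ = r·n₁ = 3 × 70 = 210.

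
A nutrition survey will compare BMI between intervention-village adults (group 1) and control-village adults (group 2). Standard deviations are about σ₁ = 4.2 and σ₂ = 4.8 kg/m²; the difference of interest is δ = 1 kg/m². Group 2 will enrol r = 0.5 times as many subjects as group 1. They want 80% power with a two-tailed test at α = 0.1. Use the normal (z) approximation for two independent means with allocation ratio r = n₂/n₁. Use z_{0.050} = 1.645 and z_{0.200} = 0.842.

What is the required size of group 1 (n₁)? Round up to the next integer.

n₁ = 395

n₁ = (z_{α/2} + z_β)² · (σ₁² + σ₂²/r) / δ²
   = (1.645 + 0.842)² · (4.2² + 4.8²/0.5) / 1²
   = 6.1852 · (17.64 + 46.08) / 1
   = 6.1852 · 63.72 / 1
   = 394.12
Round up → n₁ = 395; n₂ = r·n₁ = 0.5 × 395 = 198.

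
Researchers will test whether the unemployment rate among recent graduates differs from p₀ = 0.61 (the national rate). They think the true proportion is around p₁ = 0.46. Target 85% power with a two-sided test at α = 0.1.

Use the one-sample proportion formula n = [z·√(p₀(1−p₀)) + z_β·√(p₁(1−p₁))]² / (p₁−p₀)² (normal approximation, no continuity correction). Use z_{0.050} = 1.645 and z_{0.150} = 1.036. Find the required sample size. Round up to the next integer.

n = 78

n = [z_{α/2}·√(p₀q₀) + z_β·√(p₁q₁)]² / (p₁ − p₀)²
  = [1.645·√(0.61·0.39) + 1.036·√(0.46·0.54)]² / (-0.15)²
  = [1.645·0.4877 + 1.036·0.4984]² / 0.0225
  = [1.3187]² / 0.0225
  = 77.29
Round up → n = 78.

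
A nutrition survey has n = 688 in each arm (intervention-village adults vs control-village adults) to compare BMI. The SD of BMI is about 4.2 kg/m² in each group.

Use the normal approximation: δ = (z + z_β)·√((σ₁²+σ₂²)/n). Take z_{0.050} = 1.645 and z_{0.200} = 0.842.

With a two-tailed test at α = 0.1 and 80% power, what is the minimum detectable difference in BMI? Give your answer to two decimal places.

δ = (z_{α/2} + z_β) · √((σ₁²+σ₂²)/n)
  = (1.645 + 0.842) · √(35.28/688)
  = 2.487 · √0.05128
  = 2.487 · 0.2264
  = 0.5632

Minimum detectable difference ≈ 0.56 kg/m²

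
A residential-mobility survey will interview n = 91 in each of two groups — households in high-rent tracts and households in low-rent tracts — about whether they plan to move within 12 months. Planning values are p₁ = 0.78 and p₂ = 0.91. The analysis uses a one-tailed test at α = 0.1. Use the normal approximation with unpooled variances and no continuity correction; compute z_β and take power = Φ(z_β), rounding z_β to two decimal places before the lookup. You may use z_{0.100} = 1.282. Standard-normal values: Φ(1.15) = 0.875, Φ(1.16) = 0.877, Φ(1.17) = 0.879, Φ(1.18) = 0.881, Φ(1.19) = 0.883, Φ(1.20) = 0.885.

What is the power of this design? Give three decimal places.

z_β = |p₁−p₂|·√(n/[p₁q₁+p₂q₂]) − z_α
    = 0.13 · √(91/0.2535) − 1.282
    = 0.13 · 18.9466 − 1.282
    = 2.4631 − 1.282 = 1.1811 → 1.18
Power = Φ(1.18) = 0.881.

Power ≈ 0.881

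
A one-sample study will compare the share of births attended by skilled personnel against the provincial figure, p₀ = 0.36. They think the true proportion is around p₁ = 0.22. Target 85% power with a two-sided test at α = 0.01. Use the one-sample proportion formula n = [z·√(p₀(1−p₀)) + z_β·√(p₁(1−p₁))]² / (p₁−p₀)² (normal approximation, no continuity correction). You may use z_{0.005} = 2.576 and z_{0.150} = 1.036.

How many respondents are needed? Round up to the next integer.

n = 142

n = [z_{α/2}·√(p₀q₀) + z_β·√(p₁q₁)]² / (p₁ − p₀)²
  = [2.576·√(0.36·0.64) + 1.036·√(0.22·0.78)]² / (-0.14)²
  = [2.576·0.4800 + 1.036·0.4142]² / 0.0196
  = [1.6656]² / 0.0196
  = 141.55
Round up → n = 142.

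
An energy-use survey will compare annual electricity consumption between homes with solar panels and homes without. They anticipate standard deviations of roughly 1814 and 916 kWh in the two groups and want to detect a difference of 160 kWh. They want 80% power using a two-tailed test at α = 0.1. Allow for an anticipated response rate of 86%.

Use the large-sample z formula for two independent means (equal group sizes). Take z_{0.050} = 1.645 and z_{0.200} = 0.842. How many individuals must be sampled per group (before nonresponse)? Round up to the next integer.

n = (z_{α/2} + z_β)² · (σ₁² + σ₂²) / δ²
  = (1.645 + 0.842)² · (1814² + 916² = 4129652) / 160²
  = 6.1852 · 4129652 / 25600
  = 997.76
Adjust for 86% response: 997.76 / 0.86 = 1160.18.
Round up → n = 1161 per group.

n = 1161 per group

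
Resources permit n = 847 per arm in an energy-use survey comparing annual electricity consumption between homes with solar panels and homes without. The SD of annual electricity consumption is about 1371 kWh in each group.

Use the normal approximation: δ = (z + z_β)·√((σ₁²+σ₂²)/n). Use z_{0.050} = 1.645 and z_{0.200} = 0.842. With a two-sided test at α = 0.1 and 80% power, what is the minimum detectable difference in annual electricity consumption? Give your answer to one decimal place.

Minimum detectable difference ≈ 165.7 kWh

δ = (z_{α/2} + z_β) · √((σ₁²+σ₂²)/n)
  = (1.645 + 0.842) · √(3759282/847)
  = 2.487 · √4438.3
  = 2.487 · 66.6209
  = 165.6863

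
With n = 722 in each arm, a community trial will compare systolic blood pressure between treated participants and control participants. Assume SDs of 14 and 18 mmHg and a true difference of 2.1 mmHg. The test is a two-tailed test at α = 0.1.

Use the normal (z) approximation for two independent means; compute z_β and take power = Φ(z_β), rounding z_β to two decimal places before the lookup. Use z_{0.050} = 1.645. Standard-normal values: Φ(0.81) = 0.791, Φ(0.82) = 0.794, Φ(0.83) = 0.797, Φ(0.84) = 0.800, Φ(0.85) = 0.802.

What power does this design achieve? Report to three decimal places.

z_β = δ·√(n/(σ₁²+σ₂²)) − z_{α/2}
    = 2.1 · √(722/520) − 1.645
    = 2.1 · 1.17833 − 1.645
    = 2.4745 − 1.645 = 0.8295 → 0.83
Power = Φ(0.83) = 0.797.

Power ≈ 0.797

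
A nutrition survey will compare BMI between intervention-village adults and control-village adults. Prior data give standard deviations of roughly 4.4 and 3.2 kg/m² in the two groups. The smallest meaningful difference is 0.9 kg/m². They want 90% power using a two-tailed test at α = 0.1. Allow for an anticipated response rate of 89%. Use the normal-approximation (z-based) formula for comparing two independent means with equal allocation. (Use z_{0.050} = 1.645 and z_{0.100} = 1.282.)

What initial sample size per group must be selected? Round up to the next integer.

n = 352 per group

n = (z_{α/2} + z_β)² · (σ₁² + σ₂²) / δ²
  = (1.645 + 1.282)² · (4.4² + 3.2² = 29.6) / 0.9²
  = 8.5673 · 29.6 / 0.81
  = 313.08
Adjust for 89% response: 313.08 / 0.89 = 351.77.
Round up → n = 352 per group.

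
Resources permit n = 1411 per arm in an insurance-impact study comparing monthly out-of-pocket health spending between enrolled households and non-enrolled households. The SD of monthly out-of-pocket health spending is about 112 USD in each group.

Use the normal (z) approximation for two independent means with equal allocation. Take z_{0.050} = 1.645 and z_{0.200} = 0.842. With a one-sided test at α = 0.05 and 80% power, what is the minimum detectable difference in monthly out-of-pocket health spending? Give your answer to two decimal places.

δ = (z_α + z_β) · √((σ₁²+σ₂²)/n)
  = (1.645 + 0.842) · √(25088/1411)
  = 2.487 · √17.7803
  = 2.487 · 4.2167
  = 10.4869

Minimum detectable difference ≈ 10.49 USD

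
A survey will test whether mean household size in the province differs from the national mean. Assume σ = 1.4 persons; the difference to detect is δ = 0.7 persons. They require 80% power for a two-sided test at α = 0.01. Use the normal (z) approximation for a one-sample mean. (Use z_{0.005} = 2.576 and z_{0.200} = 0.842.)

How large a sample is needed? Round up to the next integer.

n = (z_{α/2} + z_β)² · σ² / δ²
  = (2.576 + 0.842)² · 1.4² / 0.7²
  = 11.6827 · 1.96 / 0.49
  = 46.73
Round up → n = 47.

n = 47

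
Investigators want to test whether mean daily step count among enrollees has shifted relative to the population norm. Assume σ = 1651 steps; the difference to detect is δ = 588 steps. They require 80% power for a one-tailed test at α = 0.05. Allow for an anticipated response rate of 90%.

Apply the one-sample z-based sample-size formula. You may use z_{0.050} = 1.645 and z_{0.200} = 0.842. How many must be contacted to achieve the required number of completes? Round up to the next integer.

n = (z_α + z_β)² · σ² / δ²
  = (1.645 + 0.842)² · 1651² / 588²
  = 6.1852 · 2725801 / 345744
  = 48.76
Adjust for 90% response: 48.76 / 0.90 = 54.18.
Round up → n = 55.

n = 55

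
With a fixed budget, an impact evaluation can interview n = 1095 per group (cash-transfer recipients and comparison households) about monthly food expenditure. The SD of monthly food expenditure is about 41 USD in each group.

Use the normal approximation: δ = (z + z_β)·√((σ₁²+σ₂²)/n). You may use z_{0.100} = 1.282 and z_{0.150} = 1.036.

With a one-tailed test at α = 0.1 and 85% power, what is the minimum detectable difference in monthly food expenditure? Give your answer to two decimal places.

δ = (z_α + z_β) · √((σ₁²+σ₂²)/n)
  = (1.282 + 1.036) · √(3362/1095)
  = 2.318 · √3.0703
  = 2.318 · 1.7522
  = 4.0617

Minimum detectable difference ≈ 4.06 USD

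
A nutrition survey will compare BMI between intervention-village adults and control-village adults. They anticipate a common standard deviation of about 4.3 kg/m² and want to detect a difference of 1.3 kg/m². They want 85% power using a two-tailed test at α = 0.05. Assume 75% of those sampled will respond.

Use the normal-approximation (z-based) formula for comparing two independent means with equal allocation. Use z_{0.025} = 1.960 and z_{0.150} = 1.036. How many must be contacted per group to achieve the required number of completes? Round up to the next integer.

n = (z_{α/2} + z_β)² · (σ₁² + σ₂²) / δ²
  = (1.960 + 1.036)² · (2·4.3² = 36.98) / 1.3²
  = 8.9760 · 36.98 / 1.69
  = 196.41
Adjust for 75% response: 196.41 / 0.75 = 261.88.
Round up → n = 262 per group.

n = 262 per group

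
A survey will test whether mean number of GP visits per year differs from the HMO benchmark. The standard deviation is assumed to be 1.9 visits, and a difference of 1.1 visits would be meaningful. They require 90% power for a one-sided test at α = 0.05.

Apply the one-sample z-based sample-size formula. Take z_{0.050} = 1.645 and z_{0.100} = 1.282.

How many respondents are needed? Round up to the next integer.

n = (z_α + z_β)² · σ² / δ²
  = (1.645 + 1.282)² · 1.9² / 1.1²
  = 8.5673 · 3.61 / 1.21
  = 25.56
Round up → n = 26.

n = 26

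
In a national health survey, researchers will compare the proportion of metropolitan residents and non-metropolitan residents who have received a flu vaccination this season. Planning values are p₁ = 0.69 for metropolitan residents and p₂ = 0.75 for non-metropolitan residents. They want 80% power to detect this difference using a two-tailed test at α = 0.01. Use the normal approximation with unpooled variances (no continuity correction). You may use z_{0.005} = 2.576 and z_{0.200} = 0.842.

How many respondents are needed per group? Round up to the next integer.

n = (z_{α/2} + z_β)² · [p₁(1−p₁) + p₂(1−p₂)] / (p₁ − p₂)²
  = (2.576 + 0.842)² · (0.69·0.31 + 0.75·0.25) / (-0.06)²
  = (3.418)² · (0.2139 + 0.1875) / 0.0036
  = 11.6827 · 0.4014 / 0.0036
  = 1302.62
Round up → n = 1303 per group.

n = 1303 per group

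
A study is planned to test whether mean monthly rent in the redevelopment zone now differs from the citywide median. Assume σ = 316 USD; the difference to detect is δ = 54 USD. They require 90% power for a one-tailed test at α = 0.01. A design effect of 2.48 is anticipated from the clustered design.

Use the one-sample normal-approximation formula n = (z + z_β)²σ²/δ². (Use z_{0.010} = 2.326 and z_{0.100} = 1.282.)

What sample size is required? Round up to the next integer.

n = 1106

n = (z_α + z_β)² · σ² / δ²
  = (2.326 + 1.282)² · 316² / 54²
  = 13.0177 · 99856 / 2916
  = 445.78
Design effect: 2.48 × 445.78 = 1105.53.
Round up → n = 1106.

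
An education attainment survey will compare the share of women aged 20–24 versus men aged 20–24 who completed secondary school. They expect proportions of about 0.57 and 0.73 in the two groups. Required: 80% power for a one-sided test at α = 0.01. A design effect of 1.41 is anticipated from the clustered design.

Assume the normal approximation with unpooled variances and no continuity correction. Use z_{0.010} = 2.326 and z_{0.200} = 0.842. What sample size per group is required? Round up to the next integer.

n = (z_α + z_β)² · [p₁(1−p₁) + p₂(1−p₂)] / (p₁ − p₂)²
  = (2.326 + 0.842)² · (0.57·0.43 + 0.73·0.27) / (-0.16)²
  = (3.168)² · (0.2451 + 0.1971) / 0.0256
  = 10.0362 · 0.4422 / 0.0256
  = 173.36
Design effect: 1.41 × 173.36 = 244.44.
Round up → n = 245 per group.

n = 245 per group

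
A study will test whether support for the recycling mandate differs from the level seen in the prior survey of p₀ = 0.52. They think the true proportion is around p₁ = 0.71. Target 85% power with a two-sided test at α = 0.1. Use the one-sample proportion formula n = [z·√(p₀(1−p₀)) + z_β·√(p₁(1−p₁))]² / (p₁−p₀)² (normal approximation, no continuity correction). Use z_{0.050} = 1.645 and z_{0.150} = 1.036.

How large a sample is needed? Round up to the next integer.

n = 47

n = [z_{α/2}·√(p₀q₀) + z_β·√(p₁q₁)]² / (p₁ − p₀)²
  = [1.645·√(0.52·0.48) + 1.036·√(0.71·0.29)]² / (0.19)²
  = [1.645·0.4996 + 1.036·0.4538]² / 0.0361
  = [1.2919]² / 0.0361
  = 46.24
Round up → n = 47.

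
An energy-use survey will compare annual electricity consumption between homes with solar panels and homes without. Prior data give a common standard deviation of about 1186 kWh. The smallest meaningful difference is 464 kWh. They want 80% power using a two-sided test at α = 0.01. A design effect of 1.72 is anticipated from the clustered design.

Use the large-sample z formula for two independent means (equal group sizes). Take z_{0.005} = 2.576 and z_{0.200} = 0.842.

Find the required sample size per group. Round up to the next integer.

n = (z_{α/2} + z_β)² · (σ₁² + σ₂²) / δ²
  = (2.576 + 0.842)² · (2·1186² = 2813192) / 464²
  = 11.6827 · 2813192 / 215296
  = 152.65
Design effect: 1.72 × 152.65 = 262.56.
Round up → n = 263 per group.

n = 263 per group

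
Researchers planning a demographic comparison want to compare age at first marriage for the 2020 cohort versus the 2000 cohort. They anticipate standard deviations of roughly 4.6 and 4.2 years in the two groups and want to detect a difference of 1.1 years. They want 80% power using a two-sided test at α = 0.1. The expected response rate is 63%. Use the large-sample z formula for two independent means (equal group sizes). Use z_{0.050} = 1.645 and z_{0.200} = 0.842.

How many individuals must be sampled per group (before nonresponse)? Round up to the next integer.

n = (z_{α/2} + z_β)² · (σ₁² + σ₂²) / δ²
  = (1.645 + 0.842)² · (4.6² + 4.2² = 38.8) / 1.1²
  = 6.1852 · 38.8 / 1.21
  = 198.33
Adjust for 63% response: 198.33 / 0.63 = 314.82.
Round up → n = 315 per group.

n = 315 per group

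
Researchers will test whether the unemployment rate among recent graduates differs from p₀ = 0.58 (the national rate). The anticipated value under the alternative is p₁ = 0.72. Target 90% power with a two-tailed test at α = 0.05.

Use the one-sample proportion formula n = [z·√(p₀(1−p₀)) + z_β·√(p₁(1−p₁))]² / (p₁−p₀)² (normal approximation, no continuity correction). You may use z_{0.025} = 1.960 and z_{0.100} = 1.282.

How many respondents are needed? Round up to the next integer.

n = [z_{α/2}·√(p₀q₀) + z_β·√(p₁q₁)]² / (p₁ − p₀)²
  = [1.960·√(0.58·0.42) + 1.282·√(0.72·0.28)]² / (0.14)²
  = [1.960·0.4936 + 1.282·0.4490]² / 0.0196
  = [1.5430]² / 0.0196
  = 121.47
Round up → n = 122.

n = 122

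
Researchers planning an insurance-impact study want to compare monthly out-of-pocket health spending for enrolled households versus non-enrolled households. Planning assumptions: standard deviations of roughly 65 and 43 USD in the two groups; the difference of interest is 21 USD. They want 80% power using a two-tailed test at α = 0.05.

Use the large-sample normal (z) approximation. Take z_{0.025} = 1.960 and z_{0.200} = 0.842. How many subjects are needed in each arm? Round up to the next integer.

n = 109 per group

n = (z_{α/2} + z_β)² · (σ₁² + σ₂²) / δ²
  = (1.960 + 0.842)² · (65² + 43² = 6074) / 21²
  = 7.8512 · 6074 / 441
  = 108.14
Round up → n = 109 per group.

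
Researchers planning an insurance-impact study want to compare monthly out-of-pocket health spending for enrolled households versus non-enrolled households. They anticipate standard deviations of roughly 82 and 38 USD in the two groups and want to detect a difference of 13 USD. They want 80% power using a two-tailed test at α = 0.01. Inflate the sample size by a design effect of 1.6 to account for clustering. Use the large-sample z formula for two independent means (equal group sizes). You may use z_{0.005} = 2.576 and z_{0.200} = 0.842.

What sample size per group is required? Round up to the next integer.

n = (z_{α/2} + z_β)² · (σ₁² + σ₂²) / δ²
  = (2.576 + 0.842)² · (82² + 38² = 8168) / 13²
  = 11.6827 · 8168 / 169
  = 564.64
Design effect: 1.6 × 564.64 = 903.43.
Round up → n = 904 per group.

n = 904 per group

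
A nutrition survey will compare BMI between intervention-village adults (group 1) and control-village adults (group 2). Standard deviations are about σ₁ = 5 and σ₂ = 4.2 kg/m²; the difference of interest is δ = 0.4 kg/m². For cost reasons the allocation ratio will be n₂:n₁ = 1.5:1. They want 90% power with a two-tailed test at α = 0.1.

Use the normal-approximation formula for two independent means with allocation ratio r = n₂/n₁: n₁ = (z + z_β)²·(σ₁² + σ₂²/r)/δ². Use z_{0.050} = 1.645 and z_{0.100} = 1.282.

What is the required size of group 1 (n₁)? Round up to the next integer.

n₁ = (z_{α/2} + z_β)² · (σ₁² + σ₂²/r) / δ²
   = (1.645 + 1.282)² · (5² + 4.2²/1.5) / 0.4²
   = 8.5673 · (25 + 11.76) / 0.16
   = 8.5673 · 36.76 / 0.16
   = 1968.34
Round up → n₁ = 1969; n₂ = r·n₁ = 1.5 × 1969 = 2954.

n₁ = 1969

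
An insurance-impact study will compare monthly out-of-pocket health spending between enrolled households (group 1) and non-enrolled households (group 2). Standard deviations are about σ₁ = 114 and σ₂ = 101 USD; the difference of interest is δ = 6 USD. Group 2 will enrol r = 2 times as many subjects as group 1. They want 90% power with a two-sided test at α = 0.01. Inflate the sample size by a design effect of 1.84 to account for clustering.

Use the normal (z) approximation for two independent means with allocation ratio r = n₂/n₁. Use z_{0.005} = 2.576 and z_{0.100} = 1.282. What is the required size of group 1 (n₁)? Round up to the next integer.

n₁ = 13767

n₁ = (z_{α/2} + z_β)² · (σ₁² + σ₂²/r) / δ²
   = (2.576 + 1.282)² · (114² + 101²/2) / 6²
   = 14.8842 · (12996 + 5100.5) / 36
   = 14.8842 · 18096.5 / 36
   = 7481.98
Design effect: 1.84 × 7481.98 = 13766.84.
Round up → n₁ = 13767; n₂ = r·n₁ = 2 × 13767 = 27534.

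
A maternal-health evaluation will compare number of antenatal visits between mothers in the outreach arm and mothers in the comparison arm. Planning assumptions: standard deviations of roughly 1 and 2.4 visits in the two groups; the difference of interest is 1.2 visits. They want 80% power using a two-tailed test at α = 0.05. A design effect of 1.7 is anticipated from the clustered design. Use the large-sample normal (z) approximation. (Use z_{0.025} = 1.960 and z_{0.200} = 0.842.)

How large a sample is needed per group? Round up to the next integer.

n = (z_{α/2} + z_β)² · (σ₁² + σ₂²) / δ²
  = (1.960 + 0.842)² · (1² + 2.4² = 6.76) / 1.2²
  = 7.8512 · 6.76 / 1.44
  = 36.86
Design effect: 1.7 × 36.86 = 62.66.
Round up → n = 63 per group.

n = 63 per group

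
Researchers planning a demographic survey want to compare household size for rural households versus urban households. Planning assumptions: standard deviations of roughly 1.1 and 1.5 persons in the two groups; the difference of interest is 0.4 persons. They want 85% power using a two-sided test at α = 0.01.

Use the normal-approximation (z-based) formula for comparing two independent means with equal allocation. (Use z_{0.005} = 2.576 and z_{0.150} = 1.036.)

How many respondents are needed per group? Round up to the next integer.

n = (z_{α/2} + z_β)² · (σ₁² + σ₂²) / δ²
  = (2.576 + 1.036)² · (1.1² + 1.5² = 3.46) / 0.4²
  = 13.0465 · 3.46 / 0.16
  = 282.13
Round up → n = 283 per group.

n = 283 per group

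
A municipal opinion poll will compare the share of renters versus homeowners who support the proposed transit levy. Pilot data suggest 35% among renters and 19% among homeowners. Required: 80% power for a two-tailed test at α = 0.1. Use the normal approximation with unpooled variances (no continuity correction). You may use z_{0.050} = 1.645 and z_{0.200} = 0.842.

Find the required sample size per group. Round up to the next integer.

n = 93 per group

n = (z_{α/2} + z_β)² · [p₁(1−p₁) + p₂(1−p₂)] / (p₁ − p₂)²
  = (1.645 + 0.842)² · (0.35·0.65 + 0.19·0.81) / (0.16)²
  = (2.487)² · (0.2275 + 0.1539) / 0.0256
  = 6.1852 · 0.3814 / 0.0256
  = 92.15
Round up → n = 93 per group.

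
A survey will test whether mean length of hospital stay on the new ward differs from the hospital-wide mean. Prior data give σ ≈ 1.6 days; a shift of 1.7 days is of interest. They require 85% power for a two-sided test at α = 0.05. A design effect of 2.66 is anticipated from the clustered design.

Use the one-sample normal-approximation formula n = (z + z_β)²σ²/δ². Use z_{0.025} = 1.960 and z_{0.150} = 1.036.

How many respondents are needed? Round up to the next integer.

n = 22

n = (z_{α/2} + z_β)² · σ² / δ²
  = (1.960 + 1.036)² · 1.6² / 1.7²
  = 8.9760 · 2.56 / 2.89
  = 7.95
Design effect: 2.66 × 7.95 = 21.15.
Round up → n = 22.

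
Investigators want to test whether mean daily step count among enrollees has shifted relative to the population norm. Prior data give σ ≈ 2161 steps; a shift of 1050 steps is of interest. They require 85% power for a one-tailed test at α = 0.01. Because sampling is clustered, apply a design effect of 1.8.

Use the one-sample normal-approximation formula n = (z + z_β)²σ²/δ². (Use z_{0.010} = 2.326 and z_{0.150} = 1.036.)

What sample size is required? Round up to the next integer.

n = (z_α + z_β)² · σ² / δ²
  = (2.326 + 1.036)² · 2161² / 1050²
  = 11.3030 · 4669921 / 1102500
  = 47.88
Design effect: 1.8 × 47.88 = 86.18.
Round up → n = 87.

n = 87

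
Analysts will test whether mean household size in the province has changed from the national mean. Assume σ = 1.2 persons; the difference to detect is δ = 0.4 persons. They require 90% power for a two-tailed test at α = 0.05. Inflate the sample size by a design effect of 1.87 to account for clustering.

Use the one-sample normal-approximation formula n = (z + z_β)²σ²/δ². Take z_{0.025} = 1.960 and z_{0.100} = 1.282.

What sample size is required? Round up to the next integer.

n = 177

n = (z_{α/2} + z_β)² · σ² / δ²
  = (1.960 + 1.282)² · 1.2² / 0.4²
  = 10.5106 · 1.44 / 0.16
  = 94.60
Design effect: 1.87 × 94.60 = 176.89.
Round up → n = 177.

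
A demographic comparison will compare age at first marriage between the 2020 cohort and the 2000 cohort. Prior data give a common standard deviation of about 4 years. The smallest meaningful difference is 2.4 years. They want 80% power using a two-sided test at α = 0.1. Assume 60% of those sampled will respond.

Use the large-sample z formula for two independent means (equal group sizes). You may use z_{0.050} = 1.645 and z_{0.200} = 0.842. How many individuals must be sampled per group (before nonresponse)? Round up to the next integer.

n = 58 per group

n = (z_{α/2} + z_β)² · (σ₁² + σ₂²) / δ²
  = (1.645 + 0.842)² · (2·4² = 32) / 2.4²
  = 6.1852 · 32 / 5.76
  = 34.36
Adjust for 60% response: 34.36 / 0.60 = 57.27.
Round up → n = 58 per group.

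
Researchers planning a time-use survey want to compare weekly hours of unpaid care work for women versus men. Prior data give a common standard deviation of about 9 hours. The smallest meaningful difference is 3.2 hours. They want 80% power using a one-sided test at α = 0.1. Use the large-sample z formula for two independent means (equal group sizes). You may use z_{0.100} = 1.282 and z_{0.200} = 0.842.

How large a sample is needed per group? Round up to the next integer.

n = (z_α + z_β)² · (σ₁² + σ₂²) / δ²
  = (1.282 + 0.842)² · (2·9² = 162) / 3.2²
  = 4.5114 · 162 / 10.24
  = 71.37
Round up → n = 72 per group.

n = 72 per group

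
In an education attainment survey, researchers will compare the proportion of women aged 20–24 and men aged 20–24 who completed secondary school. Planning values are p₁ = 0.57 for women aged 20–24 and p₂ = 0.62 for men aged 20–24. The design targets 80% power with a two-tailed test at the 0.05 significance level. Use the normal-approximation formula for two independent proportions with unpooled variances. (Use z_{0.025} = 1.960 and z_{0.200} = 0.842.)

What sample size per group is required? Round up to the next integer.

n = 1510 per group

n = (z_{α/2} + z_β)² · [p₁(1−p₁) + p₂(1−p₂)] / (p₁ − p₂)²
  = (1.960 + 0.842)² · (0.57·0.43 + 0.62·0.38) / (-0.05)²
  = (2.802)² · (0.2451 + 0.2356) / 0.0025
  = 7.8512 · 0.4807 / 0.0025
  = 1509.63
Round up → n = 1510 per group.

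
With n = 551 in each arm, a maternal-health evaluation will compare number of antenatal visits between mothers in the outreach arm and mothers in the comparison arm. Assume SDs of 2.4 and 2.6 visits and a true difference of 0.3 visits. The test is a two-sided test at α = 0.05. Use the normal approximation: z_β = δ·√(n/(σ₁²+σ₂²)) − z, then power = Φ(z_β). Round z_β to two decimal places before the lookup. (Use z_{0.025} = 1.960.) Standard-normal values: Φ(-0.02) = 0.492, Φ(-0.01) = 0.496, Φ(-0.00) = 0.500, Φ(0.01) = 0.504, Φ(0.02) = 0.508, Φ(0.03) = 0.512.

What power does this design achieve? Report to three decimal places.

Power ≈ 0.512

z_β = δ·√(n/(σ₁²+σ₂²)) − z_{α/2}
    = 0.3 · √(551/12.52) − 1.960
    = 0.3 · 6.63397 − 1.960
    = 1.9902 − 1.960 = 0.0302 → 0.03
Power = Φ(0.03) = 0.512.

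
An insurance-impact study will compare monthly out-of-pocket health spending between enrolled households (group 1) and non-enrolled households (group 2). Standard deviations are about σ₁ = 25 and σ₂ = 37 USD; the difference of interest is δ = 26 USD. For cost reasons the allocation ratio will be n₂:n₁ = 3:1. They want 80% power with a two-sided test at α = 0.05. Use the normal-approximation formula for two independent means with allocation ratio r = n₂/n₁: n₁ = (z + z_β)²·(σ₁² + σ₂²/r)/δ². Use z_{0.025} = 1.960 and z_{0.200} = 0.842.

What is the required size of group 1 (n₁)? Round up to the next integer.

n₁ = 13

n₁ = (z_{α/2} + z_β)² · (σ₁² + σ₂²/r) / δ²
   = (1.960 + 0.842)² · (25² + 37²/3) / 26²
   = 7.8512 · (625 + 456.3333) / 676
   = 7.8512 · 1081.3 / 676
   = 12.56
Round up → n₁ = 13; n₂ = r·n₁ = 3 × 13 = 39.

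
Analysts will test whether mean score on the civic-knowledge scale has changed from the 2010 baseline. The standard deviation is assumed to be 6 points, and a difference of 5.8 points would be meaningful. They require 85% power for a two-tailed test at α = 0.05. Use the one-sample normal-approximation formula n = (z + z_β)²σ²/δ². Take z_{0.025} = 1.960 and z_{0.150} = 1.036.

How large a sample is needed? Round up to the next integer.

n = (z_{α/2} + z_β)² · σ² / δ²
  = (1.960 + 1.036)² · 6² / 5.8²
  = 8.9760 · 36 / 33.64
  = 9.61
Round up → n = 10.

n = 10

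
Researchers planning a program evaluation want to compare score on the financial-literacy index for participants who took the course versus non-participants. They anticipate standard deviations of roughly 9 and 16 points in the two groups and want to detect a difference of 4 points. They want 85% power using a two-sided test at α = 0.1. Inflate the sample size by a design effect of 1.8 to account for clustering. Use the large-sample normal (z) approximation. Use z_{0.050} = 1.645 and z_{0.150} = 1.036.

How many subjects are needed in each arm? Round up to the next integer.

n = 273 per group

n = (z_{α/2} + z_β)² · (σ₁² + σ₂²) / δ²
  = (1.645 + 1.036)² · (9² + 16² = 337) / 4²
  = 7.1878 · 337 / 16
  = 151.39
Design effect: 1.8 × 151.39 = 272.51.
Round up → n = 273 per group.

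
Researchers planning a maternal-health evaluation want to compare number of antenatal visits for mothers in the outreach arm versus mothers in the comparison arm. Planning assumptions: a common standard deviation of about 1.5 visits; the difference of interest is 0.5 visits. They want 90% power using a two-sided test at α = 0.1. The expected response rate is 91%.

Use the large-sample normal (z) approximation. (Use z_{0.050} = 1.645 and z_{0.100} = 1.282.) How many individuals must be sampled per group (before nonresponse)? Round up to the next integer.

n = (z_{α/2} + z_β)² · (σ₁² + σ₂²) / δ²
  = (1.645 + 1.282)² · (2·1.5² = 4.5) / 0.5²
  = 8.5673 · 4.5 / 0.25
  = 154.21
Adjust for 91% response: 154.21 / 0.91 = 169.46.
Round up → n = 170 per group.

n = 170 per group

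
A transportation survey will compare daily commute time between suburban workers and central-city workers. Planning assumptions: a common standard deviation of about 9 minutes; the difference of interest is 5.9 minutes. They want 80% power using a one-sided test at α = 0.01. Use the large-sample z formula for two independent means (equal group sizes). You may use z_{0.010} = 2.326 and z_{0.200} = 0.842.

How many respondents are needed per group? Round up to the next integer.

n = (z_α + z_β)² · (σ₁² + σ₂²) / δ²
  = (2.326 + 0.842)² · (2·9² = 162) / 5.9²
  = 10.0362 · 162 / 34.81
  = 46.71
Round up → n = 47 per group.

n = 47 per group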